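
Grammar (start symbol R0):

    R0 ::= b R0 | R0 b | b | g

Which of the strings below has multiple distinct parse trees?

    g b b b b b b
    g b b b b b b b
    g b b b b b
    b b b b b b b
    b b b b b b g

b b b b b b b

g b b b b b b: 1 tree
g b b b b b b b: 1 tree
g b b b b b: 1 tree
b b b b b b b: 64 trees
b b b b b b g: 1 tree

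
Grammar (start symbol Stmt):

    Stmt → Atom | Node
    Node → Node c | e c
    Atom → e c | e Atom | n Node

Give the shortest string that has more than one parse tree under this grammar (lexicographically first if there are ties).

length 2: e c has 2 parse trees

Two derivations of e c:
  Stmt ⇒ Atom ⇒ e c
  Stmt ⇒ Node ⇒ e c

e c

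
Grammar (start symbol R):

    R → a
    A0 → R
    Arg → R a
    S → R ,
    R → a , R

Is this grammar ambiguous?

(S, A0, Arg are unreachable from R, so their rules don't affect L(R).) The reachable grammar is A → atom sep A | atom. Each atom is followed by either the separator (recurse) or end-of-string (stop) — no choice point.

Unambiguous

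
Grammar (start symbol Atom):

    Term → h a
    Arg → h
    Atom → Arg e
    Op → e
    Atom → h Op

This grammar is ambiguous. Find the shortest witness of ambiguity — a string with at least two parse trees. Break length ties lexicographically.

length 2: h e has 2 parse trees

Two derivations of h e:
  Atom ⇒ Arg e ⇒ h e
  Atom ⇒ h Op ⇒ h e

h e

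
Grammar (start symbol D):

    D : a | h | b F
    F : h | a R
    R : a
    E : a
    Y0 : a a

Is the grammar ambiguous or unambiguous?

Unambiguous

(E, Y0 are unreachable from D, so their rules don't affect L(D).) The reachable rules are right-linear with at most one rule per (nonterminal, next-terminal) pair. Each input token forces the next rule, so parsing is deterministic.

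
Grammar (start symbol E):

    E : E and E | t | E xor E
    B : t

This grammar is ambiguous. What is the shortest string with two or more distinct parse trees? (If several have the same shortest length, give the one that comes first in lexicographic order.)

t and t and t

length 1: no string has ≥2 trees
length 3: no string has ≥2 trees
length 5: t and t and t has 2 parse trees

Two derivations of t and t and t:
  E ⇒ E and E ⇒ E and E and E ⇒ t and E and E ⇒ t and t and E ⇒ t and t and t
  E ⇒ E and E ⇒ t and E ⇒ t and E and E ⇒ t and t and E ⇒ t and t and t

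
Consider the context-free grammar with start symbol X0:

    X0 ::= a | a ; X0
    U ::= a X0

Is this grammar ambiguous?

Only X0 is reachable from X0; ignoring the rest: Right-recursive list with a separator: after each atom, whether the separator follows determines the rule. One parse per string.

Unambiguous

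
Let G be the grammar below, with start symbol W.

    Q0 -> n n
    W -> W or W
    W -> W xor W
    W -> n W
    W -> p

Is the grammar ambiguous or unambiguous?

Witness: n p or p

Derivation 1: W ⇒ W or W ⇒ n W or W ⇒ n p or W ⇒ n p or p
Derivation 2: W ⇒ n W ⇒ n W or W ⇒ n p or W ⇒ n p or p

Two distinct leftmost derivations for the same string.

Ambiguous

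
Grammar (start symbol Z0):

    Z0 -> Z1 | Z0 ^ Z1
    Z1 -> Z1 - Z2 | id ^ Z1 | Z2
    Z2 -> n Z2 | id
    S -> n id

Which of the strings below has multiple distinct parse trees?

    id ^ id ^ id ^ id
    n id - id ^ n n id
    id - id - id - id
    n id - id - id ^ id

id ^ id ^ id ^ id: 8 trees
n id - id ^ n n id: 1 tree
id - id - id - id: 1 tree
n id - id - id ^ id: 1 tree

id ^ id ^ id ^ id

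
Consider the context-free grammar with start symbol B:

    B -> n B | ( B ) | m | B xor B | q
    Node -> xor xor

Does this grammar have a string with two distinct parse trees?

Witness: n m xor m

Derivation 1: B ⇒ n B ⇒ n B xor B ⇒ n m xor B ⇒ n m xor m
Derivation 2: B ⇒ B xor B ⇒ n B xor B ⇒ n m xor B ⇒ n m xor m

Two distinct leftmost derivations for the same string.

Ambiguous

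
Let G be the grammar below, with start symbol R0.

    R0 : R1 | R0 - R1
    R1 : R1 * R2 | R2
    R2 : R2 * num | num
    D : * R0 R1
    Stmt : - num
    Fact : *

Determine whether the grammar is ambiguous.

Ambiguous

Witness: num * num

Derivation 1: R0 ⇒ R1 ⇒ R1 * R2 ⇒ R2 * R2 ⇒ num * R2 ⇒ num * num
Derivation 2: R0 ⇒ R1 ⇒ R2 ⇒ R2 * num ⇒ num * num

Two distinct leftmost derivations for the same string.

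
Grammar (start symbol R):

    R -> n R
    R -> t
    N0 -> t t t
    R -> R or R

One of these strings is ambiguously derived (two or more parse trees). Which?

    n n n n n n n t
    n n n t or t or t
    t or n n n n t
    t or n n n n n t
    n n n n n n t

n n n t or t or t

n n n n n n n t: 1 tree
n n n t or t or t: 14 trees
t or n n n n t: 1 tree
t or n n n n n t: 1 tree
n n n n n n t: 1 tree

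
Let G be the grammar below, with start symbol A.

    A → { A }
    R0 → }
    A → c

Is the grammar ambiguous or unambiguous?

Unambiguous

Only A is reachable from A; ignoring the rest: Each string is a nest of matched brackets around a single atom. An opening bracket forces the recursive rule; an atom forces the base rule.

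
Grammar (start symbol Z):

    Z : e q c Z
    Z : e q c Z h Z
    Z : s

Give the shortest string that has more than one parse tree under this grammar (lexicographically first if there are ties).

e q c e q c s h s

length 1: no string has ≥2 trees
length 4: no string has ≥2 trees
length 6: no string has ≥2 trees
length 7: no string has ≥2 trees
length 9: e q c e q c s h s has 2 parse trees

Two derivations of e q c e q c s h s:
  Z ⇒ e q c Z ⇒ e q c e q c Z h Z ⇒ e q c e q c s h Z ⇒ e q c e q c s h s
  Z ⇒ e q c Z h Z ⇒ e q c e q c Z h Z ⇒ e q c e q c s h Z ⇒ e q c e q c s h s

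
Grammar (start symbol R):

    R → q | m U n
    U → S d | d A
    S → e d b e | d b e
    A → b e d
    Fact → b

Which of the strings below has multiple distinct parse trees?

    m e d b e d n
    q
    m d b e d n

m d b e d n

m e d b e d n: 1 tree
q: 1 tree
m d b e d n: 2 trees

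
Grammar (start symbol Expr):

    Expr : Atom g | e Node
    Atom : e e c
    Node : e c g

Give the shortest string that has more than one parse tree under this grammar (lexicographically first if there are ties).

length 4: e e c g has 2 parse trees

Two derivations of e e c g:
  Expr ⇒ Atom g ⇒ e e c g
  Expr ⇒ e Node ⇒ e e c g

e e c g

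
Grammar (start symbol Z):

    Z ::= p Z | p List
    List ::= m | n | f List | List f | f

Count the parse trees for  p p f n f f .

3

Parse trees for p p f n f f:
  [Z p [Z p [List f [List [List [List n] f] f]]]]
  [Z p [Z p [List [List f [List [List n] f]] f]]]
  [Z p [Z p [List [List [List f [List n]] f] f]]]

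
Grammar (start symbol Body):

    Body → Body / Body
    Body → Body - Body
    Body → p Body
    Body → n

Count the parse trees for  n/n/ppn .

2

Parse trees for n/n/ppn:
  [Body [Body n] / [Body [Body n] / [Body p [Body p [Body n]]]]]
  [Body [Body [Body n] / [Body n]] / [Body p [Body p [Body n]]]]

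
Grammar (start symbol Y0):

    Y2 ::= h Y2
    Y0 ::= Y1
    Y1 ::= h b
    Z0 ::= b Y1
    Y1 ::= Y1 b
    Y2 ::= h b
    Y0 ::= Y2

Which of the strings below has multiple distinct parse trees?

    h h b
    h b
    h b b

h h b: 1 tree
h b: 2 trees
h b b: 1 tree

h b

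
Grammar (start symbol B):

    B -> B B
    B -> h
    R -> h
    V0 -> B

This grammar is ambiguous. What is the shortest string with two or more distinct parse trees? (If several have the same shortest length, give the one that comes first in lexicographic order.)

h h h

length 1: no string has ≥2 trees
length 2: no string has ≥2 trees
length 3: h h h has 2 parse trees

Two derivations of h h h:
  B ⇒ B B ⇒ B B B ⇒ h B B ⇒ h h B ⇒ h h h
  B ⇒ B B ⇒ h B ⇒ h B B ⇒ h h B ⇒ h h h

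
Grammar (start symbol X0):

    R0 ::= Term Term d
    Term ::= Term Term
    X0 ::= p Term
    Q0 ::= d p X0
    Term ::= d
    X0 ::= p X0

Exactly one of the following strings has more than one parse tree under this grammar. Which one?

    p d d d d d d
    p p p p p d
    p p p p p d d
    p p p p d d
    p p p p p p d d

p d d d d d d

p d d d d d d: 42 trees
p p p p p d: 1 tree
p p p p p d d: 1 tree
p p p p d d: 1 tree
p p p p p p d d: 1 tree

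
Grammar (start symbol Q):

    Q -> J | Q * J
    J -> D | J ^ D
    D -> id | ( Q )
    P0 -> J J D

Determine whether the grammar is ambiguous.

Unambiguous

Only Q, J, D are reachable from Q; ignoring the rest: This is a standard precedence ladder (Q over J over D), with each level left-recursive on its own operator ('*' at Q, '^' at J). That structure is LR(1), hence unambiguous.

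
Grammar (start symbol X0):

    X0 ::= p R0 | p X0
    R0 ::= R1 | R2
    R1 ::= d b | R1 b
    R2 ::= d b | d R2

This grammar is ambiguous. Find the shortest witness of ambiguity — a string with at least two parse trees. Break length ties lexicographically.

length 3: p d b has 2 parse trees

Two derivations of p d b:
  X0 ⇒ p R0 ⇒ p R1 ⇒ p d b
  X0 ⇒ p R0 ⇒ p R2 ⇒ p d b

p d b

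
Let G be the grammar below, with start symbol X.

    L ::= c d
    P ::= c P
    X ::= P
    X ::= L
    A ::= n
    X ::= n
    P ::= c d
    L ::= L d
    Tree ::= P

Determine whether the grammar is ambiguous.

Witness: c d

Derivation 1: X ⇒ P ⇒ c d
Derivation 2: X ⇒ L ⇒ c d

Two distinct leftmost derivations for the same string.

Ambiguous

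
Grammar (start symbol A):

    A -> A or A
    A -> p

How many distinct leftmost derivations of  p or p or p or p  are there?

5

Parse trees for p or p or p or p:
  [A [A p] or [A [A p] or [A [A p] or [A p]]]]
  [A [A p] or [A [A [A p] or [A p]] or [A p]]]
  [A [A [A p] or [A p]] or [A [A p] or [A p]]]
  [A [A [A p] or [A [A p] or [A p]]] or [A p]]
  [A [A [A [A p] or [A p]] or [A p]] or [A p]]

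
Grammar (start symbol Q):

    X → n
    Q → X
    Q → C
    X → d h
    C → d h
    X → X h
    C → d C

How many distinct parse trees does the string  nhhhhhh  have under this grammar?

Parse trees for nhhhhhh:
  [Q [X [X [X [X [X [X [X n] h] h] h] h] h] h]]

1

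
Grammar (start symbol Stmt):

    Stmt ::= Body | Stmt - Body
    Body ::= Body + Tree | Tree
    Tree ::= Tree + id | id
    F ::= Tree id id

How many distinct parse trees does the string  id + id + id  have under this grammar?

Parse trees for id + id + id:
  [Stmt [Body [Body [Tree id]] + [Tree [Tree id] + id]]]
  [Stmt [Body [Body [Body [Tree id]] + [Tree id]] + [Tree id]]]
  [Stmt [Body [Body [Tree [Tree id] + id]] + [Tree id]]]
  [Stmt [Body [Tree [Tree [Tree id] + id] + id]]]

4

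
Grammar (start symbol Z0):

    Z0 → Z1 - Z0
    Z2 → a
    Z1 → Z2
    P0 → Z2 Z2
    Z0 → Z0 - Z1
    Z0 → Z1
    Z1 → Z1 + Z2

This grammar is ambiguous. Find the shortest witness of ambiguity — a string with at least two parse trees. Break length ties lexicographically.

a - a

length 1: no string has ≥2 trees
length 3: a - a has 2 parse trees

Two derivations of a - a:
  Z0 ⇒ Z1 - Z0 ⇒ Z2 - Z0 ⇒ a - Z0 ⇒ a - Z1 ⇒ a - Z2 ⇒ a - a
  Z0 ⇒ Z0 - Z1 ⇒ Z1 - Z1 ⇒ Z2 - Z1 ⇒ a - Z1 ⇒ a - Z2 ⇒ a - a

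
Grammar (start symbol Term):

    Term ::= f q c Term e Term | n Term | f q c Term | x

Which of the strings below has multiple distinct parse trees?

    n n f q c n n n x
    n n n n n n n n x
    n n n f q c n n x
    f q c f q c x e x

n n f q c n n n x: 1 tree
n n n n n n n n x: 1 tree
n n n f q c n n x: 1 tree
f q c f q c x e x: 2 trees

f q c f q c x e x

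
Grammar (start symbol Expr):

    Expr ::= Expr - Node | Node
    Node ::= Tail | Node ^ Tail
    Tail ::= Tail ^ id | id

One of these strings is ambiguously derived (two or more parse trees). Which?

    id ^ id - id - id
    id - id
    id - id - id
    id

id ^ id - id - id

id ^ id - id - id: 2 trees
id - id: 1 tree
id - id - id: 1 tree
id: 1 tree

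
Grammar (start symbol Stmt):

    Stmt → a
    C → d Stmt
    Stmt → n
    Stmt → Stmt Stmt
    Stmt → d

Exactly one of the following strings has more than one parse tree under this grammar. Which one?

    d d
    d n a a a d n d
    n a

d d: 1 tree
d n a a a d n d: 429 trees
n a: 1 tree

d n a a a d n d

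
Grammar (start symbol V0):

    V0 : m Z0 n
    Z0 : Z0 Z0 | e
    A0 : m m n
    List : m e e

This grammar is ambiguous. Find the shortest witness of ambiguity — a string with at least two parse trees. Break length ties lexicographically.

m e e e n

length 3: no string has ≥2 trees
length 4: no string has ≥2 trees
length 5: m e e e n has 2 parse trees

Two derivations of m e e e n:
  V0 ⇒ m Z0 n ⇒ m Z0 Z0 n ⇒ m Z0 Z0 Z0 n ⇒ m e Z0 Z0 n ⇒ m e e Z0 n ⇒ m e e e n
  V0 ⇒ m Z0 n ⇒ m Z0 Z0 n ⇒ m e Z0 n ⇒ m e Z0 Z0 n ⇒ m e e Z0 n ⇒ m e e e n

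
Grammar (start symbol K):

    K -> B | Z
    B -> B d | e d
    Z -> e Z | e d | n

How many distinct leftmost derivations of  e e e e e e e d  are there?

1

Parse trees for e e e e e e e d:
  [K [Z e [Z e [Z e [Z e [Z e [Z e [Z e d]]]]]]]]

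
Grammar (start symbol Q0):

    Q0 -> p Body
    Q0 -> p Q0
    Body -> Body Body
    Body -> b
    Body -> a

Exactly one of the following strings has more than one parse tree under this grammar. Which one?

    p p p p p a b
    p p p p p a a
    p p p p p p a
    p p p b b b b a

p p p p p a b: 1 tree
p p p p p a a: 1 tree
p p p p p p a: 1 tree
p p p b b b b a: 14 trees

p p p b b b b a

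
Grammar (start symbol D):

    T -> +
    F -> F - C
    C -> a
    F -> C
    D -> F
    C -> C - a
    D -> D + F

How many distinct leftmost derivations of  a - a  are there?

Parse trees for a - a:
  [D [F [F [C a]] - [C a]]]
  [D [F [C [C a] - a]]]

2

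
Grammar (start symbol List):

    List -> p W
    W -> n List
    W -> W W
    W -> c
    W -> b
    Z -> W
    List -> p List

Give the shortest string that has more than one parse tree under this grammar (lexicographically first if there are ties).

length 2: no string has ≥2 trees
length 3: no string has ≥2 trees
length 4: p b b b has 2 parse trees

Two derivations of p b b b:
  List ⇒ p W ⇒ p W W ⇒ p W W W ⇒ p b W W ⇒ p b b W ⇒ p b b b
  List ⇒ p W ⇒ p W W ⇒ p b W ⇒ p b W W ⇒ p b b W ⇒ p b b b

p b b b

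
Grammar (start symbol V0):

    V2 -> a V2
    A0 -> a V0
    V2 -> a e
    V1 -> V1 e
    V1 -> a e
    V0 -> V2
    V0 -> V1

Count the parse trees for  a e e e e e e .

Parse trees for a e e e e e e:
  [V0 [V1 [V1 [V1 [V1 [V1 [V1 a e] e] e] e] e] e]]

1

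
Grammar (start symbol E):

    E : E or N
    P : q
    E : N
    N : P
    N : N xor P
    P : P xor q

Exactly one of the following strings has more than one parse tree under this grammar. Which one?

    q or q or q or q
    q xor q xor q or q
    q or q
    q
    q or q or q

q or q or q or q: 1 tree
q xor q xor q or q: 4 trees
q or q: 1 tree
q: 1 tree
q or q or q: 1 tree

q xor q xor q or q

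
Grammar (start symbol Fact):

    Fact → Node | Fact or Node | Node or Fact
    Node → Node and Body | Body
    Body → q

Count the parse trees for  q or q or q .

Parse trees for q or q or q:
  [Fact [Fact [Fact [Node [Body q]]] or [Node [Body q]]] or [Node [Body q]]]
  [Fact [Fact [Node [Body q]] or [Fact [Node [Body q]]]] or [Node [Body q]]]
  [Fact [Node [Body q]] or [Fact [Fact [Node [Body q]]] or [Node [Body q]]]]
  [Fact [Node [Body q]] or [Fact [Node [Body q]] or [Fact [Node [Body q]]]]]

4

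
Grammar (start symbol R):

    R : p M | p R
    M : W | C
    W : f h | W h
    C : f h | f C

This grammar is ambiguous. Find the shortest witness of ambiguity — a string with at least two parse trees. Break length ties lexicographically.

length 3: p f h has 2 parse trees

Two derivations of p f h:
  R ⇒ p M ⇒ p W ⇒ p f h
  R ⇒ p M ⇒ p C ⇒ p f h

p f h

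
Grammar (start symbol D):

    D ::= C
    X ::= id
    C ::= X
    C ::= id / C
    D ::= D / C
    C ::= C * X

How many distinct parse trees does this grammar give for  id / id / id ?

4

Parse trees for id / id / id:
  [D [C id / [C id / [C [X id]]]]]
  [D [D [C [X id]]] / [C id / [C [X id]]]]
  [D [D [C id / [C [X id]]]] / [C [X id]]]
  [D [D [D [C [X id]]] / [C [X id]]] / [C [X id]]]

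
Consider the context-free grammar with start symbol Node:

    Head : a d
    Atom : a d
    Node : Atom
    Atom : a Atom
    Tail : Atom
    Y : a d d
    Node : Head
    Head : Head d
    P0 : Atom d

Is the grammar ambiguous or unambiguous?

Ambiguous

Witness: a d

Derivation 1: Node ⇒ Atom ⇒ a d
Derivation 2: Node ⇒ Head ⇒ a d

Two distinct leftmost derivations for the same string.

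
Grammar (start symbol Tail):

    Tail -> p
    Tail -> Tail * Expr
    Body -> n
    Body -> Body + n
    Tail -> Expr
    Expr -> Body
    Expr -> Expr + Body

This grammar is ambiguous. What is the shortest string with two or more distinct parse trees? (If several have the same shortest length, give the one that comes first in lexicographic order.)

length 1: no string has ≥2 trees
length 3: n + n has 2 parse trees

Two derivations of n + n:
  Tail ⇒ Expr ⇒ Body ⇒ Body + n ⇒ n + n
  Tail ⇒ Expr ⇒ Expr + Body ⇒ Body + Body ⇒ n + Body ⇒ n + n

n + n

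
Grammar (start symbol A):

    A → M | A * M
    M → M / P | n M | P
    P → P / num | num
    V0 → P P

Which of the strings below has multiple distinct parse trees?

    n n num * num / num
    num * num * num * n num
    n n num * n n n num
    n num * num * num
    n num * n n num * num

n n num * num / num

n n num * num / num: 2 trees
num * num * num * n num: 1 tree
n n num * n n n num: 1 tree
n num * num * num: 1 tree
n num * n n num * num: 1 tree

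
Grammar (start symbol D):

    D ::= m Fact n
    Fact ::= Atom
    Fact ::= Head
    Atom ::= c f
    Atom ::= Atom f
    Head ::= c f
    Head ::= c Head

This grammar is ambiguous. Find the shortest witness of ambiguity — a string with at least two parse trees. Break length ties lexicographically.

m c f n

length 4: m c f n has 2 parse trees

Two derivations of m c f n:
  D ⇒ m Fact n ⇒ m Atom n ⇒ m c f n
  D ⇒ m Fact n ⇒ m Head n ⇒ m c f n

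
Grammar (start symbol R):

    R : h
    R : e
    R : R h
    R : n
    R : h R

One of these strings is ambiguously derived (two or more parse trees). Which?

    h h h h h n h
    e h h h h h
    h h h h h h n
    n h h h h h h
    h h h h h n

h h h h h n h

h h h h h n h: 6 trees
e h h h h h: 1 tree
h h h h h h n: 1 tree
n h h h h h h: 1 tree
h h h h h n: 1 tree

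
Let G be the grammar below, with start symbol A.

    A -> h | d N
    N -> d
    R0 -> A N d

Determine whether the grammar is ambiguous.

Unambiguous

Only A, N are reachable from A; ignoring the rest: Each reachable nonterminal has at most one production per leading terminal, and all productions are right-linear; the derivation is determined token-by-token.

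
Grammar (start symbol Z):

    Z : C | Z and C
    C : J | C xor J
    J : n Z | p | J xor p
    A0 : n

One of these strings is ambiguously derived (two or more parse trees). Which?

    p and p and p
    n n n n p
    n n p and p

n n p and p

p and p and p: 1 tree
n n n n p: 1 tree
n n p and p: 3 trees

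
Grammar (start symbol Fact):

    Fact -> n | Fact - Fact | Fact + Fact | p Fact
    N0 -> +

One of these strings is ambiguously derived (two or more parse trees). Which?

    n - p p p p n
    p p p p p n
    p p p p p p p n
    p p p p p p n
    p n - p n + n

p n - p n + n

n - p p p p n: 1 tree
p p p p p n: 1 tree
p p p p p p p n: 1 tree
p p p p p p n: 1 tree
p n - p n + n: 7 trees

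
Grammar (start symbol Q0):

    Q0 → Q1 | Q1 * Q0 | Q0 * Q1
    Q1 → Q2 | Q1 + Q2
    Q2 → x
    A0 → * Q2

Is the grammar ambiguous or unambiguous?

Witness: x * x

Derivation 1: Q0 ⇒ Q1 * Q0 ⇒ Q2 * Q0 ⇒ x * Q0 ⇒ x * Q1 ⇒ x * Q2 ⇒ x * x
Derivation 2: Q0 ⇒ Q0 * Q1 ⇒ Q1 * Q1 ⇒ Q2 * Q1 ⇒ x * Q1 ⇒ x * Q2 ⇒ x * x

Two distinct leftmost derivations for the same string.

Ambiguous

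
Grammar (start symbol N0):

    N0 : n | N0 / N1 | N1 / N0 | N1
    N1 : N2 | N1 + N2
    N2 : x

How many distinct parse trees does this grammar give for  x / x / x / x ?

Parse trees for x / x / x / x:
  [N0 [N0 [N0 [N0 [N1 [N2 x]]] / [N1 [N2 x]]] / [N1 [N2 x]]] / [N1 [N2 x]]]
  [N0 [N0 [N0 [N1 [N2 x]] / [N0 [N1 [N2 x]]]] / [N1 [N2 x]]] / [N1 [N2 x]]]
  [N0 [N0 [N1 [N2 x]] / [N0 [N0 [N1 [N2 x]]] / [N1 [N2 x]]]] / [N1 [N2 x]]]
  [N0 [N0 [N1 [N2 x]] / [N0 [N1 [N2 x]] / [N0 [N1 [N2 x]]]]] / [N1 [N2 x]]]
  [N0 [N1 [N2 x]] / [N0 [N0 [N0 [N1 [N2 x]]] / [N1 [N2 x]]] / [N1 [N2 x]]]]
  [N0 [N1 [N2 x]] / [N0 [N0 [N1 [N2 x]] / [N0 [N1 [N2 x]]]] / [N1 [N2 x]]]]
  [N0 [N1 [N2 x]] / [N0 [N1 [N2 x]] / [N0 [N0 [N1 [N2 x]]] / [N1 [N2 x]]]]]
  [N0 [N1 [N2 x]] / [N0 [N1 [N2 x]] / [N0 [N1 [N2 x]] / [N0 [N1 [N2 x]]]]]]

8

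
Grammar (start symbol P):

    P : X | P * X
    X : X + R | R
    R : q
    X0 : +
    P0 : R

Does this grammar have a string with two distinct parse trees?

Unambiguous

(X0, P0 are unreachable from P, so their rules don't affect L(P).) P → P * X | X  ;  X → X + R | R  — a left-associative chain with R at the bottom. Each string factors uniquely by precedence.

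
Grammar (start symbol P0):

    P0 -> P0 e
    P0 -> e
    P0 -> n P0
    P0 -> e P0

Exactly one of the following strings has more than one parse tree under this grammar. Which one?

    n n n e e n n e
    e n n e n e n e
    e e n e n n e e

n n n e e n n e: 1 tree
e n n e n e n e: 1 tree
e e n e n n e e: 8 trees

e e n e n n e e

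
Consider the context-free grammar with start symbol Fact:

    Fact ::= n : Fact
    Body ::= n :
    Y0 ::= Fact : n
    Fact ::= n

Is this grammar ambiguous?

(Body, Y0 are unreachable from Fact, so their rules don't affect L(Fact).) Right-recursive list with a separator: after each atom, whether the separator follows determines the rule. One parse per string.

Unambiguous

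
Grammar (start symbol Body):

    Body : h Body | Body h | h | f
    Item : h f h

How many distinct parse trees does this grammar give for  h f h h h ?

4

Parse trees for h f h h h:
  [Body h [Body [Body [Body [Body f] h] h] h]]
  [Body [Body h [Body [Body [Body f] h] h]] h]
  [Body [Body [Body h [Body [Body f] h]] h] h]
  [Body [Body [Body [Body h [Body f]] h] h] h]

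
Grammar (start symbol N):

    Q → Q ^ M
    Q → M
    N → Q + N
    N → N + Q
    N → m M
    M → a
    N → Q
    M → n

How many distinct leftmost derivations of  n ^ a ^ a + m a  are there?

Parse trees for n ^ a ^ a + m a:
  [N [Q [Q [Q [M n]] ^ [M a]] ^ [M a]] + [N m [M a]]]

1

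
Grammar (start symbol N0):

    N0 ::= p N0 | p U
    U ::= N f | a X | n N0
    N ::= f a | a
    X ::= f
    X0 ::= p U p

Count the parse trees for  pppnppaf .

Parse trees for pppnppaf:
  [N0 p [N0 p [N0 p [U n [N0 p [N0 p [U [N a] f]]]]]]]
  [N0 p [N0 p [N0 p [U n [N0 p [N0 p [U a [X f]]]]]]]]

2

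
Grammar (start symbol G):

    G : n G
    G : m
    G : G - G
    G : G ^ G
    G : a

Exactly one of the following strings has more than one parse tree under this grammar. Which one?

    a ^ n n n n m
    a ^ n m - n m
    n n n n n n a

a ^ n m - n m

a ^ n n n n m: 1 tree
a ^ n m - n m: 3 trees
n n n n n n a: 1 tree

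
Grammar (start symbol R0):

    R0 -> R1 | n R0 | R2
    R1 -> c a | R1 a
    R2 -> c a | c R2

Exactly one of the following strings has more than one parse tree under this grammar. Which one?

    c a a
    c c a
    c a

c a a: 1 tree
c c a: 1 tree
c a: 2 trees

c a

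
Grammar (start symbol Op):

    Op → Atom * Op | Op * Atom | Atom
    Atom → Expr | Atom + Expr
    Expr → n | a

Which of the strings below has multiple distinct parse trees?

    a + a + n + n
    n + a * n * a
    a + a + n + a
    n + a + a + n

a + a + n + n: 1 tree
n + a * n * a: 4 trees
a + a + n + a: 1 tree
n + a + a + n: 1 tree

n + a * n * a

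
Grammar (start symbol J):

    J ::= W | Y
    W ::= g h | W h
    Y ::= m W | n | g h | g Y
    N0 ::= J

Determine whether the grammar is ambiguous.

Witness: g h

Derivation 1: J ⇒ W ⇒ g h
Derivation 2: J ⇒ Y ⇒ g h

Two distinct leftmost derivations for the same string.

Ambiguous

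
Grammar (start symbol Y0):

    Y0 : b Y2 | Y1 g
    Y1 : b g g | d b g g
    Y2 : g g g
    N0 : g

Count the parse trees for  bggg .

Parse trees for bggg:
  [Y0 b [Y2 g g g]]
  [Y0 [Y1 b g g] g]

2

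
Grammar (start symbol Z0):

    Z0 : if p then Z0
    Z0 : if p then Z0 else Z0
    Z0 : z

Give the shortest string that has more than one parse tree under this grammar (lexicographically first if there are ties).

if p then if p then z else z

length 1: no string has ≥2 trees
length 4: no string has ≥2 trees
length 6: no string has ≥2 trees
length 7: no string has ≥2 trees
length 9: if p then if p then z else z has 2 parse trees

Two derivations of if p then if p then z else z:
  Z0 ⇒ if p then Z0 ⇒ if p then if p then Z0 else Z0 ⇒ if p then if p then z else Z0 ⇒ if p then if p then z else z
  Z0 ⇒ if p then Z0 else Z0 ⇒ if p then if p then Z0 else Z0 ⇒ if p then if p then z else Z0 ⇒ if p then if p then z else z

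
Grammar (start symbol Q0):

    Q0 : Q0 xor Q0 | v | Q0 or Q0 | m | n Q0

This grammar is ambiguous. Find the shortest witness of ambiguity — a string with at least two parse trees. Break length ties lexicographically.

n m or m

length 1: no string has ≥2 trees
length 2: no string has ≥2 trees
length 3: no string has ≥2 trees
length 4: n m or m has 2 parse trees

Two derivations of n m or m:
  Q0 ⇒ Q0 or Q0 ⇒ n Q0 or Q0 ⇒ n m or Q0 ⇒ n m or m
  Q0 ⇒ n Q0 ⇒ n Q0 or Q0 ⇒ n m or Q0 ⇒ n m or m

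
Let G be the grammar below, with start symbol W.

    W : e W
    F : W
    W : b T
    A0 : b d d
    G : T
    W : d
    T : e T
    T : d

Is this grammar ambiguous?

Only W, T are reachable from W; ignoring the rest: Each reachable nonterminal has at most one production per leading terminal, and all productions are right-linear; the derivation is determined token-by-token.

Unambiguous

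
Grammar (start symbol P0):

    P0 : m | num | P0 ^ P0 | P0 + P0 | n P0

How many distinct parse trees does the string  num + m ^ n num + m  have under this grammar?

Parse trees for num + m ^ n num + m:
  [P0 [P0 [P0 num] + [P0 m]] ^ [P0 [P0 n [P0 num]] + [P0 m]]]
  [P0 [P0 [P0 num] + [P0 m]] ^ [P0 n [P0 [P0 num] + [P0 m]]]]
  [P0 [P0 num] + [P0 [P0 m] ^ [P0 [P0 n [P0 num]] + [P0 m]]]]
  [P0 [P0 num] + [P0 [P0 m] ^ [P0 n [P0 [P0 num] + [P0 m]]]]]
  [P0 [P0 num] + [P0 [P0 [P0 m] ^ [P0 n [P0 num]]] + [P0 m]]]
  [P0 [P0 [P0 [P0 num] + [P0 m]] ^ [P0 n [P0 num]]] + [P0 m]]
  [P0 [P0 [P0 num] + [P0 [P0 m] ^ [P0 n [P0 num]]]] + [P0 m]]

7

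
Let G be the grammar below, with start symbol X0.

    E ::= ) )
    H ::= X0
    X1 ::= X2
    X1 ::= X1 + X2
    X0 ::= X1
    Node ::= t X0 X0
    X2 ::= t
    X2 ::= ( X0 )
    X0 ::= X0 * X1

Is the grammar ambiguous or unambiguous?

Only X0, X1, X2 are reachable from X0; ignoring the rest: The grammar is stratified — X0 handles '*' (left-recursive), X1 handles '+', X2 atoms. Each operator has a fixed associativity and precedence level, so every string has one parse.

Unambiguous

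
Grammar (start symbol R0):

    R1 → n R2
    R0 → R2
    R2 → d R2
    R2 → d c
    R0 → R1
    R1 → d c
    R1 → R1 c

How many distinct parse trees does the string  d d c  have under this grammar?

1

Parse trees for d d c:
  [R0 [R2 d [R2 d c]]]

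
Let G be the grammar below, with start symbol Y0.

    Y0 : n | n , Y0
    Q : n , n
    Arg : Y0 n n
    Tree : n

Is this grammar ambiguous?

Unambiguous

(Q, Arg, Tree are unreachable from Y0, so their rules don't affect L(Y0).) The reachable grammar is A → atom sep A | atom. Each atom is followed by either the separator (recurse) or end-of-string (stop) — no choice point.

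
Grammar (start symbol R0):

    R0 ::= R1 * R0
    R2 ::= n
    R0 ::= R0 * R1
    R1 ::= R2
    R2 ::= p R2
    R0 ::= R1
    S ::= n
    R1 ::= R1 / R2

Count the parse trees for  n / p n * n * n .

Parse trees for n / p n * n * n:
  [R0 [R1 [R1 [R2 n]] / [R2 p [R2 n]]] * [R0 [R1 [R2 n]] * [R0 [R1 [R2 n]]]]]
  [R0 [R1 [R1 [R2 n]] / [R2 p [R2 n]]] * [R0 [R0 [R1 [R2 n]]] * [R1 [R2 n]]]]
  [R0 [R0 [R1 [R1 [R2 n]] / [R2 p [R2 n]]] * [R0 [R1 [R2 n]]]] * [R1 [R2 n]]]
  [R0 [R0 [R0 [R1 [R1 [R2 n]] / [R2 p [R2 n]]]] * [R1 [R2 n]]] * [R1 [R2 n]]]

4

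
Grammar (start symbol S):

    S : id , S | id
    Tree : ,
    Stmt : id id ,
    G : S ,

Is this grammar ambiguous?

Unambiguous

(Tree, Stmt, G are unreachable from S, so their rules don't affect L(S).) Right-recursive list with a separator: after each atom, whether the separator follows determines the rule. One parse per string.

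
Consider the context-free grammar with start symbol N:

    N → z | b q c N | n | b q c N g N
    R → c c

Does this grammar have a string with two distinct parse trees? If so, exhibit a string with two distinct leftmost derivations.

Witness: b q c b q c n g n

Derivation 1: N ⇒ b q c N ⇒ b q c b q c N g N ⇒ b q c b q c n g N ⇒ b q c b q c n g n
Derivation 2: N ⇒ b q c N g N ⇒ b q c b q c N g N ⇒ b q c b q c n g N ⇒ b q c b q c n g n

Two distinct leftmost derivations for the same string.

Ambiguous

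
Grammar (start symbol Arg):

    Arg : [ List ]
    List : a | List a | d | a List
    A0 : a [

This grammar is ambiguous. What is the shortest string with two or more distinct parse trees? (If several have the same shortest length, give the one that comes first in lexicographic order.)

length 3: no string has ≥2 trees
length 4: [ a a ] has 2 parse trees

Two derivations of [ a a ]:
  Arg ⇒ [ List ] ⇒ [ List a ] ⇒ [ a a ]
  Arg ⇒ [ List ] ⇒ [ a List ] ⇒ [ a a ]

[ a a ]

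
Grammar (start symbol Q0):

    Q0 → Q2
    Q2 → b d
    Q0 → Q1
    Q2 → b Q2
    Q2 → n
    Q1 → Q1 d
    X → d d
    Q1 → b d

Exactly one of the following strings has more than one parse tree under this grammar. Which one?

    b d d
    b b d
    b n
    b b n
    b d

b d d: 1 tree
b b d: 1 tree
b n: 1 tree
b b n: 1 tree
b d: 2 trees

b d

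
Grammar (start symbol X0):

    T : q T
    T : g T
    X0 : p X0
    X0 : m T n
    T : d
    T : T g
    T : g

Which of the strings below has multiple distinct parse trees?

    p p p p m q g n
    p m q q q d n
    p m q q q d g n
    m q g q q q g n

p p p p m q g n: 1 tree
p m q q q d n: 1 tree
p m q q q d g n: 4 trees
m q g q q q g n: 1 tree

p m q q q d g n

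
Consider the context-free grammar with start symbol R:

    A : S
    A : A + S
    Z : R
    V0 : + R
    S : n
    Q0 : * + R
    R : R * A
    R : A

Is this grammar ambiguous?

(V0, Q0, Z are unreachable from R, so their rules don't affect L(R).) This is a standard precedence ladder (R over A over S), with each level left-recursive on its own operator ('*' at R, '+' at A). That structure is LR(1), hence unambiguous.

Unambiguous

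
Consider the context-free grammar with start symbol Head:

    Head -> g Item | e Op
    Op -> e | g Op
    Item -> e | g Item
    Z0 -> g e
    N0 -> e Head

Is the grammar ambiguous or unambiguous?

(Z0, N0 are unreachable from Head, so their rules don't affect L(Head).) The reachable rules are right-linear with at most one rule per (nonterminal, next-terminal) pair. Each input token forces the next rule, so parsing is deterministic.

Unambiguous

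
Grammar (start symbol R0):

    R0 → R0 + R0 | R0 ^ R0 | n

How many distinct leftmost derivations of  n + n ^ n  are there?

Parse trees for n + n ^ n:
  [R0 [R0 n] + [R0 [R0 n] ^ [R0 n]]]
  [R0 [R0 [R0 n] + [R0 n]] ^ [R0 n]]

2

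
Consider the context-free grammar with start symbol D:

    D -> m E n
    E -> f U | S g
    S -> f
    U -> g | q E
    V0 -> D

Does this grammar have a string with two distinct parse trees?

Witness: m f g n

Derivation 1: D ⇒ m E n ⇒ m f U n ⇒ m f g n
Derivation 2: D ⇒ m E n ⇒ m S g n ⇒ m f g n

Two distinct leftmost derivations for the same string.

Ambiguous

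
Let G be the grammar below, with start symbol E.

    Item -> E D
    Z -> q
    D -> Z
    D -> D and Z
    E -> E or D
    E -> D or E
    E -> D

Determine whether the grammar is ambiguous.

Witness: q or q

Derivation 1: E ⇒ E or D ⇒ D or D ⇒ Z or D ⇒ q or D ⇒ q or Z ⇒ q or q
Derivation 2: E ⇒ D or E ⇒ Z or E ⇒ q or E ⇒ q or D ⇒ q or Z ⇒ q or q

Two distinct leftmost derivations for the same string.

Ambiguous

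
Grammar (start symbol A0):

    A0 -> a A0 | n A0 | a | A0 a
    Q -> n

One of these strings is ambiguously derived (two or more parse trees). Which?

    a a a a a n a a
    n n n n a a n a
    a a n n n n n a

a a a a a n a a: 8 trees
n n n n a a n a: 1 tree
a a n n n n n a: 1 tree

a a a a a n a a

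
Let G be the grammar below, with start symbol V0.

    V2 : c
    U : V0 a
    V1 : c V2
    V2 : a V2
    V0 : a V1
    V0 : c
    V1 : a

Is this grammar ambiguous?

(U is unreachable from V0, so its rules don't affect L(V0).) Each reachable nonterminal has at most one production per leading terminal, and all productions are right-linear; the derivation is determined token-by-token.

Unambiguous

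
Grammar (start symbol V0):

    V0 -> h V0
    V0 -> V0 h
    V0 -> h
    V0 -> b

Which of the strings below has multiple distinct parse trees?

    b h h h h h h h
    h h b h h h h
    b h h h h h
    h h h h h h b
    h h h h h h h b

h h b h h h h

b h h h h h h h: 1 tree
h h b h h h h: 15 trees
b h h h h h: 1 tree
h h h h h h b: 1 tree
h h h h h h h b: 1 tree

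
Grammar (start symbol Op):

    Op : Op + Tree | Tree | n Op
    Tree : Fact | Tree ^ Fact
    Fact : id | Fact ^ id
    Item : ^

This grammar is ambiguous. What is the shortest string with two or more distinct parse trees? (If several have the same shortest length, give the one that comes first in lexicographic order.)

length 1: no string has ≥2 trees
length 2: no string has ≥2 trees
length 3: id ^ id has 2 parse trees

Two derivations of id ^ id:
  Op ⇒ Tree ⇒ Fact ⇒ Fact ^ id ⇒ id ^ id
  Op ⇒ Tree ⇒ Tree ^ Fact ⇒ Fact ^ Fact ⇒ id ^ Fact ⇒ id ^ id

id ^ id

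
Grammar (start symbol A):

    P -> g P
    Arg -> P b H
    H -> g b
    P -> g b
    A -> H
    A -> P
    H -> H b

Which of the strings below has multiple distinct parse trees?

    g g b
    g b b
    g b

g b

g g b: 1 tree
g b b: 1 tree
g b: 2 trees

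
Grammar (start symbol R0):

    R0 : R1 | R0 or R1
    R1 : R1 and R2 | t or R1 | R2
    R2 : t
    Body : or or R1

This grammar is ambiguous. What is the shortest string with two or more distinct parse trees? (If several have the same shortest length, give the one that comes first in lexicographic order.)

length 1: no string has ≥2 trees
length 3: t or t has 2 parse trees

Two derivations of t or t:
  R0 ⇒ R1 ⇒ t or R1 ⇒ t or R2 ⇒ t or t
  R0 ⇒ R0 or R1 ⇒ R1 or R1 ⇒ R2 or R1 ⇒ t or R1 ⇒ t or R2 ⇒ t or t

t or t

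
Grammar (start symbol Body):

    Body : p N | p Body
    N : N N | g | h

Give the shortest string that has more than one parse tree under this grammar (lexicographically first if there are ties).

p g g g

length 2: no string has ≥2 trees
length 3: no string has ≥2 trees
length 4: p g g g has 2 parse trees

Two derivations of p g g g:
  Body ⇒ p N ⇒ p N N ⇒ p N N N ⇒ p g N N ⇒ p g g N ⇒ p g g g
  Body ⇒ p N ⇒ p N N ⇒ p g N ⇒ p g N N ⇒ p g g N ⇒ p g g g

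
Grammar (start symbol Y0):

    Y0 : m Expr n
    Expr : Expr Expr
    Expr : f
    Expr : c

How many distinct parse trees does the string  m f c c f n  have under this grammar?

Parse trees for m f c c f n:
  [Y0 m [Expr [Expr f] [Expr [Expr c] [Expr [Expr c] [Expr f]]]] n]
  [Y0 m [Expr [Expr f] [Expr [Expr [Expr c] [Expr c]] [Expr f]]] n]
  [Y0 m [Expr [Expr [Expr f] [Expr c]] [Expr [Expr c] [Expr f]]] n]
  [Y0 m [Expr [Expr [Expr f] [Expr [Expr c] [Expr c]]] [Expr f]] n]
  [Y0 m [Expr [Expr [Expr [Expr f] [Expr c]] [Expr c]] [Expr f]] n]

5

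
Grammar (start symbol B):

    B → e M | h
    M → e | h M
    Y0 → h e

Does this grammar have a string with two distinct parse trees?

(Y0 is unreachable from B, so its rules don't affect L(B).) The reachable rules are right-linear with at most one rule per (nonterminal, next-terminal) pair. Each input token forces the next rule, so parsing is deterministic.

Unambiguous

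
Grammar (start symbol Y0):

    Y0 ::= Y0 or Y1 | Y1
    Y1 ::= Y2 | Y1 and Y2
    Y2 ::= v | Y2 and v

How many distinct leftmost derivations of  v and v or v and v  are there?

4

Parse trees for v and v or v and v:
  [Y0 [Y0 [Y1 [Y2 [Y2 v] and v]]] or [Y1 [Y2 [Y2 v] and v]]]
  [Y0 [Y0 [Y1 [Y2 [Y2 v] and v]]] or [Y1 [Y1 [Y2 v]] and [Y2 v]]]
  [Y0 [Y0 [Y1 [Y1 [Y2 v]] and [Y2 v]]] or [Y1 [Y2 [Y2 v] and v]]]
  [Y0 [Y0 [Y1 [Y1 [Y2 v]] and [Y2 v]]] or [Y1 [Y1 [Y2 v]] and [Y2 v]]]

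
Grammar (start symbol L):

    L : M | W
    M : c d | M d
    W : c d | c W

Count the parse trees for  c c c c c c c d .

Parse trees for c c c c c c c d:
  [L [W c [W c [W c [W c [W c [W c [W c d]]]]]]]]

1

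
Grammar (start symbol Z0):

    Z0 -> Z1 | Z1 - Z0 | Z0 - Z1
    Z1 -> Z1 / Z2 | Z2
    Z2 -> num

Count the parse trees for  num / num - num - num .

Parse trees for num / num - num - num:
  [Z0 [Z1 [Z1 [Z2 num]] / [Z2 num]] - [Z0 [Z1 [Z2 num]] - [Z0 [Z1 [Z2 num]]]]]
  [Z0 [Z1 [Z1 [Z2 num]] / [Z2 num]] - [Z0 [Z0 [Z1 [Z2 num]]] - [Z1 [Z2 num]]]]
  [Z0 [Z0 [Z1 [Z1 [Z2 num]] / [Z2 num]] - [Z0 [Z1 [Z2 num]]]] - [Z1 [Z2 num]]]
  [Z0 [Z0 [Z0 [Z1 [Z1 [Z2 num]] / [Z2 num]]] - [Z1 [Z2 num]]] - [Z1 [Z2 num]]]

4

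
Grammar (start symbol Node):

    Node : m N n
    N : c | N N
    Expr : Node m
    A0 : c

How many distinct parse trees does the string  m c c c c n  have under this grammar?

5

Parse trees for m c c c c n:
  [Node m [N [N c] [N [N c] [N [N c] [N c]]]] n]
  [Node m [N [N c] [N [N [N c] [N c]] [N c]]] n]
  [Node m [N [N [N c] [N c]] [N [N c] [N c]]] n]
  [Node m [N [N [N c] [N [N c] [N c]]] [N c]] n]
  [Node m [N [N [N [N c] [N c]] [N c]] [N c]] n]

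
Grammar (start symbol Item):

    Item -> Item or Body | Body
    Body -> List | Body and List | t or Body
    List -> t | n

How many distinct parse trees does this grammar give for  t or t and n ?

Parse trees for t or t and n:
  [Item [Item [Body [List t]]] or [Body [Body [List t]] and [List n]]]
  [Item [Body [Body t or [Body [List t]]] and [List n]]]
  [Item [Body t or [Body [Body [List t]] and [List n]]]]

3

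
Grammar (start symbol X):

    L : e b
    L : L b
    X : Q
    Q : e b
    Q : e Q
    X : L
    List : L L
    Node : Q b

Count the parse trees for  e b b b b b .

1

Parse trees for e b b b b b:
  [X [L [L [L [L [L e b] b] b] b] b]]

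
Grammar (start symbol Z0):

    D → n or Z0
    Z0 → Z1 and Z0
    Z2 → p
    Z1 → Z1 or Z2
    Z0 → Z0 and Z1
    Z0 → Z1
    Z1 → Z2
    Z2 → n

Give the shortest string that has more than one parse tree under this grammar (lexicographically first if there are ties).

n and n

length 1: no string has ≥2 trees
length 3: n and n has 2 parse trees

Two derivations of n and n:
  Z0 ⇒ Z1 and Z0 ⇒ Z2 and Z0 ⇒ n and Z0 ⇒ n and Z1 ⇒ n and Z2 ⇒ n and n
  Z0 ⇒ Z0 and Z1 ⇒ Z1 and Z1 ⇒ Z2 and Z1 ⇒ n and Z1 ⇒ n and Z2 ⇒ n and n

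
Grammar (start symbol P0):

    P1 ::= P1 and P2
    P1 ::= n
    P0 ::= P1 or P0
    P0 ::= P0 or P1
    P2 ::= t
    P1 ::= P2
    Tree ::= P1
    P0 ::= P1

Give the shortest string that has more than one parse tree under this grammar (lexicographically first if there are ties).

length 1: no string has ≥2 trees
length 3: n or n has 2 parse trees

Two derivations of n or n:
  P0 ⇒ P1 or P0 ⇒ n or P0 ⇒ n or P1 ⇒ n or n
  P0 ⇒ P0 or P1 ⇒ P1 or P1 ⇒ n or P1 ⇒ n or n

n or n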